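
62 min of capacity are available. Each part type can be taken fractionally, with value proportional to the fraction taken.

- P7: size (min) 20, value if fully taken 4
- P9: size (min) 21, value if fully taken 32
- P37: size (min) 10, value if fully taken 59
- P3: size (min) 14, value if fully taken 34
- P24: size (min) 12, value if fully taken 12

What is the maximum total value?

138

Rank by value-to-size ratio: P37 59/10≈5.9, P3 34/14≈2.43, P9 32/21≈1.52, P24 12/12≈1, P7 4/20≈0.2.
Take all of P37 (10 min, value 59) — 52 min left.
P3: take in full, 14 min for value 34 — 38 left.
P9: take in full, 21 min for value 32 — 17 left.
All 12 min of P24 fit (value 12) — 5 remain.
Fill the last 5 min with part of P7: 5/20 of it earns 1.
Total value = 138.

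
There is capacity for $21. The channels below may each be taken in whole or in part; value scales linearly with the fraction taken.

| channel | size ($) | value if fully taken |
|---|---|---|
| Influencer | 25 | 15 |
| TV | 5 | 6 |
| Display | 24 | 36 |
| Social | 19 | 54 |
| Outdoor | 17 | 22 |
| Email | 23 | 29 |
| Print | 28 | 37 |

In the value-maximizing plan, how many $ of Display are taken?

Rank by value-to-size ratio: Social 54/19≈2.84, Display 36/24≈1.5, Print 37/28≈1.32, Outdoor 22/17≈1.29, Email 29/23≈1.26, TV 6/5≈1.2, Influencer 15/25≈0.6.
Social: take in full, 19 $ for value 54 → 2 left.
Only 2 $ remain; take 2/24 of Display for value 36×2/24 = 3.

2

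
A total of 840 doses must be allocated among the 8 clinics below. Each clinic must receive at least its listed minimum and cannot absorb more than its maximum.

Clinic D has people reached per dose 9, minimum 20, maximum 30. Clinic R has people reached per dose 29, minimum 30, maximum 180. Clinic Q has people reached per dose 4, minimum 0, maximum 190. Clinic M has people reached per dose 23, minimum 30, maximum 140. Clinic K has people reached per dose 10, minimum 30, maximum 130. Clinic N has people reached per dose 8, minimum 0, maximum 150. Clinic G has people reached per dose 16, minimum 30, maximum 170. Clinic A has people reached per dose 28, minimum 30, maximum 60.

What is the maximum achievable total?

15450

Meeting every minimum uses 20+30+0+30+30+0+30+30 = 170 doses, leaving 670.
Highest people reached per dose first: Clinic R 29 > Clinic A 28 > Clinic M 23 > Clinic G 16 > Clinic K 10 > Clinic D 9 > Clinic N 8 > Clinic Q 4.
Clinic R: +150 to 180 (cap) → 520 left.
Clinic A: +30 to 60 (cap) → 490 left.
Clinic M: +110 to 140 (cap) → 380 left.
Give Clinic G 140 more to hit its cap of 170 → 240 left.
Clinic K takes 100 more to reach its cap of 130 → 140 left.
Clinic D takes 10 more to reach its cap of 30 → 130 left.
Clinic N has room for 150 more but only 130 remain, so it gets 130.
Total = 9×30 + 29×180 + 23×140 + 10×130 + 8×130 + 16×170 + 28×60 = 15450.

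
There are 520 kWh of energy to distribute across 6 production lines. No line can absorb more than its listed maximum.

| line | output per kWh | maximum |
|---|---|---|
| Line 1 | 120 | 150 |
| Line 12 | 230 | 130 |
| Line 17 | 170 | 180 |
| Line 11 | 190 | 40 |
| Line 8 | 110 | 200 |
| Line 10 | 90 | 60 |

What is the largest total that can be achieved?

88300

Highest output per kWh first: Line 12 230 > Line 11 190 > Line 17 170 > Line 1 120 > Line 8 110 > Line 10 90.
Line 12 takes 130 to reach its cap of 130 → 390 left.
Line 11: +40 to 40 (cap) → 350 left.
Line 17 takes 180 to reach its cap of 180 → 170 left.
Line 1 takes 150 to reach its cap of 150 → 20 left.
Only 20 left; Line 8 takes them to reach 20.
Total = 120×150 + 230×130 + 170×180 + 190×40 + 110×20 = 88300.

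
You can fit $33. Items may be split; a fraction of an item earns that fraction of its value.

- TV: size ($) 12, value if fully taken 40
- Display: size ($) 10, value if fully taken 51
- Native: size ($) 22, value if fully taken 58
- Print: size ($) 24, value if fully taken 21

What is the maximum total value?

Rank by value-to-size ratio: Display 51/10≈5.1, TV 40/12≈3.33, Native 58/22≈2.64, Print 21/24≈0.875.
Display: take in full, 10 $ for value 51 → 23 left.
All 12 $ of TV fit (value 40) → 11 remain.
Only 11 $ remain; take 11/22 of Native for value 58×11/22 = 29.
Total value = 120.

120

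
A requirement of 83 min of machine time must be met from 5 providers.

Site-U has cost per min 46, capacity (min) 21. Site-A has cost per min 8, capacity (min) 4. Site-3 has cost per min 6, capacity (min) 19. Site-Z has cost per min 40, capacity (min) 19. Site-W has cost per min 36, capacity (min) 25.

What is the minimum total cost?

Cheapest first:
Site-3 at 6: take all 19 min — 64 still needed.
Site-A at 8: take all 4 min — 60 still needed.
Take 25 from Site-W at 36 — need 35 more.
Site-Z at 40: take all 19 min — 16 still needed.
Site-U at 46: take 16 of its 21 — requirement met.
Cost = 19×6 + 4×8 + 25×36 + 19×40 + 16×46 = 2542.

2542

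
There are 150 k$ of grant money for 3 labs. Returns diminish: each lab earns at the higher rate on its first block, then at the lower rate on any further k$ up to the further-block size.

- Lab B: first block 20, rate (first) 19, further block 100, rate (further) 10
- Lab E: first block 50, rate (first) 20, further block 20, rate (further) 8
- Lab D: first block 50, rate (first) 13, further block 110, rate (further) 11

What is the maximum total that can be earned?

2360

Treat each block as its own option and order by rate: Lab E/T1 20 > Lab B/T1 19 > Lab D/T1 13 > Lab D/T2 11 > Lab B/T2 10 > Lab E/T2 8.
Lab E/T1 (20): +50 → 100 left.
Fill Lab B T1 block (20 at 19) → 80 left.
Lab D/T1 (13): +50 → 30 left.
Lab D T2 at 11: only 30 left, fill 30.
Total = 20×50 + 19×20 + 13×50 + 11×30 = 2360.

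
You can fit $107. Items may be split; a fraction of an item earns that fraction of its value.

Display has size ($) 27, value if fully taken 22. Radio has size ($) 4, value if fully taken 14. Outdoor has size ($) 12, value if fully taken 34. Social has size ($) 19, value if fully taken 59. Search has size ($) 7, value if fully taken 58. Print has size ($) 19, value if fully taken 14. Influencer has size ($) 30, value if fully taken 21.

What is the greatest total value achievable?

214.3

Best value per unit of size first: Search 58/7≈8.29, Radio 14/4≈3.5, Social 59/19≈3.11, Outdoor 34/12≈2.83, Display 22/27≈0.815, Print 14/19≈0.737, Influencer 21/30≈0.7.
Take all of Search (7 $, value 58) ; 100 $ left.
Radio: take in full, 4 $ for value 14 ; 96 left.
All 19 $ of Social fit (value 59) ; 77 remain.
Take all of Outdoor (12 $, value 34) ; 65 $ left.
Take all of Display (27 $, value 22) ; 38 $ left.
Take all of Print (19 $, value 14) ; 19 $ left.
Fill the last 19 $ with part of Influencer: 19/30 of it earns 13.3.
Total value = 214.3.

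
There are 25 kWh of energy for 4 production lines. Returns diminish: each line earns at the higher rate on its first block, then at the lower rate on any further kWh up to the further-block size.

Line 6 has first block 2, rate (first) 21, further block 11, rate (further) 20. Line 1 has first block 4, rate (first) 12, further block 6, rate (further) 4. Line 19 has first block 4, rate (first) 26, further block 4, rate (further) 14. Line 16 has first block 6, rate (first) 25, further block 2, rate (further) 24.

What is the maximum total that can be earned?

Rank every tier by rate: Line 19/T1 26 > Line 16/T1 25 > Line 16/T2 24 > Line 6/T1 21 > Line 6/T2 20 > Line 19/T2 14 > Line 1/T1 12 > Line 1/T2 4.
Line 19 T1 at 26: fill all 4 — 21 left.
Line 16 T1 at 25: fill all 6 — 15 left.
Line 16/T2 (24): +2 — 13 left.
Line 6/T1 (21): +2 — 11 left.
Line 6 T2 at 20: fill all 11 — 0 left.
Total = 26×4 + 25×6 + 24×2 + 21×2 + 20×11 = 564.

564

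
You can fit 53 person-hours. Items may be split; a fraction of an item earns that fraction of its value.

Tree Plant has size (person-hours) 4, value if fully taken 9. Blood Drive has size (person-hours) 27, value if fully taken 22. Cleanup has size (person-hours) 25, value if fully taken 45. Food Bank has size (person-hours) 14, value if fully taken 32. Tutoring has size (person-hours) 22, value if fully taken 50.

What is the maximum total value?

114.4

Rank by value-to-size ratio: Food Bank 32/14≈2.29, Tutoring 50/22≈2.27, Tree Plant 9/4≈2.25, Cleanup 45/25≈1.8, Blood Drive 22/27≈0.815.
Food Bank: take in full, 14 person-hours for value 32 → 39 left.
All 22 person-hours of Tutoring fit (value 50) → 17 remain.
Tree Plant: take in full, 4 person-hours for value 9 → 13 left.
Fill the last 13 person-hours with part of Cleanup: 13/25 of it earns 23.4.
Total value = 114.4.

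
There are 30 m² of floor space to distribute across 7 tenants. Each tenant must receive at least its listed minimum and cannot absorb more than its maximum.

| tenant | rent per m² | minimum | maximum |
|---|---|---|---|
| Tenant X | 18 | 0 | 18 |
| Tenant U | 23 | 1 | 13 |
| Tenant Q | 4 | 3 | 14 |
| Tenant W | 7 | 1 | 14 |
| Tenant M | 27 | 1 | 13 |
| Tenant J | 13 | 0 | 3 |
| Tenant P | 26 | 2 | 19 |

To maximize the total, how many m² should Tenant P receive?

12

Meeting every minimum uses 0+1+3+1+1+0+2 = 8 m², leaving 22.
Order the tenants by rent per m²: Tenant M 27 > Tenant P 26 > Tenant U 23 > Tenant X 18 > Tenant J 13 > Tenant W 7 > Tenant Q 4.
Give Tenant M 12 more to hit its cap of 13 → 10 left.
Tenant P: +10 (room for 17) → 12. Pool exhausted.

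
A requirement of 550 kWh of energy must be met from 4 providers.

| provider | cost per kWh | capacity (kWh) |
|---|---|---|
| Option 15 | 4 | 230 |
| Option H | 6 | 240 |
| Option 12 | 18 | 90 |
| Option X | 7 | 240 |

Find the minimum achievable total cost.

Use providers in increasing cost order.
Option 15 (4): use full 230 ; 320 kWh to go.
Take 240 from Option H at 6 ; need 80 more.
Option X at 7: take 80 of its 240 ; requirement met.
Option 12: unused.
Cost = 230×4 + 240×6 + 80×7 = 2920.

2920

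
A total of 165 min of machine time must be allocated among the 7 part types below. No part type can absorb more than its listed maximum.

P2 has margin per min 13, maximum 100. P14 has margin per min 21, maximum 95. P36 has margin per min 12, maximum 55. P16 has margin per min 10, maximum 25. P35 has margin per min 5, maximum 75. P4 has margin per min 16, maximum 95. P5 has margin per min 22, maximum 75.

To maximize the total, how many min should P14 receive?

90

Rank by margin per min: P5 22 > P14 21 > P4 16 > P2 13 > P36 12 > P16 10 > P35 5.
P5: +75 to 75 (cap) → 90 left.
P14: +90 (room for 95) → 90. Pool exhausted.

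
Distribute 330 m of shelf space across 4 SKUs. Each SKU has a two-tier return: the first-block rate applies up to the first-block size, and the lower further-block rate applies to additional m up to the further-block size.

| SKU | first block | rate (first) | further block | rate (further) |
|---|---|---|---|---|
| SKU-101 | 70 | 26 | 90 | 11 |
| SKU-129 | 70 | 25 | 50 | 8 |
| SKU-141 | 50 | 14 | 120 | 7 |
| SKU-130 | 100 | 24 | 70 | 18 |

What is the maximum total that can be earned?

Treat each block as its own option and order by rate: SKU-101/tier1 26 > SKU-129/tier1 25 > SKU-130/tier1 24 > SKU-130/tier2 18 > SKU-141/tier1 14 > SKU-101/tier2 11 > SKU-129/tier2 8 > SKU-141/tier2 7.
SKU-101/tier1 (26): +70 — 260 left.
Fill SKU-129 tier1 block (70 at 25) — 190 left.
SKU-130/tier1 (24): +100 — 90 left.
Fill SKU-130 tier2 block (70 at 18) — 20 left.
SKU-141/tier1: +20 of 50 at 14; pool empty.
Total = 26×70 + 25×70 + 24×100 + 18×70 + 14×20 = 7510.

7510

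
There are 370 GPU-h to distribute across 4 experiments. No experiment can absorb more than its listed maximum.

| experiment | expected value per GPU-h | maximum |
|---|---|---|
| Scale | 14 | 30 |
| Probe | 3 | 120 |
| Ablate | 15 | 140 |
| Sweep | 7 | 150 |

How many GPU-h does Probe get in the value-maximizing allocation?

Highest expected value per GPU-h first: Ablate 15 > Scale 14 > Sweep 7 > Probe 3.
Give Ablate 140 to hit its cap of 140 ; 230 left.
Scale: +30 to 30 (cap) ; 200 left.
Sweep: +150 to 150 (cap) ; 50 left.
Probe has room for 120 but only 50 remain, so it gets 50.

50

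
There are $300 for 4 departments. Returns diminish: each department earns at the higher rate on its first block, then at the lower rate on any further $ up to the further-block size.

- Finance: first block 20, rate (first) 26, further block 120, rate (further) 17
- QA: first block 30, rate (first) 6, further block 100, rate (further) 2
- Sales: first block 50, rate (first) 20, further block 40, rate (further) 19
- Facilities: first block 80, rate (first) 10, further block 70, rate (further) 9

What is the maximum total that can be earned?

5020

Order all 8 blocks by rate: Finance/tier1 26 > Sales/tier1 20 > Sales/tier2 19 > Finance/tier2 17 > Facilities/tier1 10 > Facilities/tier2 9 > QA/tier1 6 > QA/tier2 2.
Finance tier1 at 26: fill all 20 → 280 left.
Sales/tier1 (20): +50 → 230 left.
Fill Sales tier2 block (40 at 19) → 190 left.
Finance tier2 at 17: fill all 120 → 70 left.
70 remain; put them into Facilities tier1 at 10.
Total = 26×20 + 20×50 + 19×40 + 17×120 + 10×70 = 5020.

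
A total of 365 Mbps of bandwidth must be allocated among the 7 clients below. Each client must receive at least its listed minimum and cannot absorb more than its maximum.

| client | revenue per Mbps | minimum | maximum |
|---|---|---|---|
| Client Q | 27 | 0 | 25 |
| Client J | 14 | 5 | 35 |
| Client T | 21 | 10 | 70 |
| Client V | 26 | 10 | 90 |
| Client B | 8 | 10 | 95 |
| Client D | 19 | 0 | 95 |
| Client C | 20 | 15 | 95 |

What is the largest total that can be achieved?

7865

Meeting every minimum uses 0+5+10+10+10+0+15 = 50 Mbps, leaving 315.
Rank by revenue per Mbps: Client Q 27 > Client V 26 > Client T 21 > Client C 20 > Client D 19 > Client J 14 > Client B 8.
Client Q takes 25 more to reach its cap of 25 — 290 left.
Client V: +80 to 90 (cap) — 210 left.
Client T takes 60 more to reach its cap of 70 — 150 left.
Client C takes 80 more to reach its cap of 95 — 70 left.
Client D has room for 95 more but only 70 remain, so it gets 70.
Total = 27×25 + 14×5 + 21×70 + 26×90 + 8×10 + 19×70 + 20×95 = 7865.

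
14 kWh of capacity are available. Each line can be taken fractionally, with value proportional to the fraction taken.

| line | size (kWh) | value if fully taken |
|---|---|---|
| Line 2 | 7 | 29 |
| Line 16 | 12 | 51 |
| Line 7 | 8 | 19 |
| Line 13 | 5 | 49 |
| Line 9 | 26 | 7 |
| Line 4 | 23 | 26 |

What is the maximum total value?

Rank by value-to-size ratio: Line 13 49/5≈9.8, Line 16 51/12≈4.25, Line 2 29/7≈4.14, Line 7 19/8≈2.38, Line 4 26/23≈1.13, Line 9 7/26≈0.269.
Take all of Line 13 (5 kWh, value 49) — 9 kWh left.
Fill the last 9 kWh with part of Line 16: 9/12 of it earns 38.25.
Total value = 87.25.

87.25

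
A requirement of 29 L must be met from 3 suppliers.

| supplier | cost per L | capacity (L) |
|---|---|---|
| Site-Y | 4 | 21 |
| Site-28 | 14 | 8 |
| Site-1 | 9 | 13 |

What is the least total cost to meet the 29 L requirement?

156

Cheapest first:
Take 21 from Site-Y at 4 ; need 8 more.
Site-1 at 9: take 8 of its 13 ; requirement met.
Site-28: unused.
Cost = 21×4 + 8×9 = 156.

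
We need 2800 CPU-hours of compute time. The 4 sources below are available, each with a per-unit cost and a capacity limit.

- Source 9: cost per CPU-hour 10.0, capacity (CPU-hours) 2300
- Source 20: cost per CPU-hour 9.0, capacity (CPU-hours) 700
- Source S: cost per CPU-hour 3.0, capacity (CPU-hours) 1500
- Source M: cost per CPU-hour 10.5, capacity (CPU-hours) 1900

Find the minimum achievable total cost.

Use sources in increasing cost order.
Source S at 3.0: take all 1500 CPU-hours ; 1300 still needed.
Source 20 at 9.0: take all 700 CPU-hours ; 600 still needed.
Source 9 (10.0): take the remaining 600 ; done.
Source M: unused.
Cost = 1500×3.0 + 700×9.0 + 600×10.0 = 16800.

16800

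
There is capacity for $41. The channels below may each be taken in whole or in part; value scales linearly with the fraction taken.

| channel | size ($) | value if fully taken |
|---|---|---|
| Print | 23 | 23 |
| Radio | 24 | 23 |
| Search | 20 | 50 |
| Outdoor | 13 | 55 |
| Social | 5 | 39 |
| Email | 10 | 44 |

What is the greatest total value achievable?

Rank by value-to-size ratio: Social 39/5≈7.8, Email 44/10≈4.4, Outdoor 55/13≈4.23, Search 50/20≈2.5, Print 23/23≈1, Radio 23/24≈0.958.
All 5 $ of Social fit (value 39) — 36 remain.
All 10 $ of Email fit (value 44) — 26 remain.
All 13 $ of Outdoor fit (value 55) — 13 remain.
Fill the last 13 $ with part of Search: 13/20 of it earns 32.5.
Total value = 170.5.

170.5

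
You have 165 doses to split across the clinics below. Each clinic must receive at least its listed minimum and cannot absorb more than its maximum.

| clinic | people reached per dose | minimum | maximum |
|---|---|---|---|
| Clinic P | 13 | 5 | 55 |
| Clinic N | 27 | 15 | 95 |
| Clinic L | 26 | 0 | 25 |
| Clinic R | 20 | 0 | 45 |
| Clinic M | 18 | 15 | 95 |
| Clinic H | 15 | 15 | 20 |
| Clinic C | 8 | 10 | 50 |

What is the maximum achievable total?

3855

Meeting every minimum uses 5+15+0+0+15+15+10 = 60 doses, leaving 105.
Order the clinics by people reached per dose: Clinic N 27 > Clinic L 26 > Clinic R 20 > Clinic M 18 > Clinic H 15 > Clinic P 13 > Clinic C 8.
Clinic N: +80 to 95 (cap) ; 25 left.
Clinic L: +25 to 25 (cap) ; 0 left.
Total = 13×5 + 27×95 + 26×25 + 18×15 + 15×15 + 8×10 = 3855.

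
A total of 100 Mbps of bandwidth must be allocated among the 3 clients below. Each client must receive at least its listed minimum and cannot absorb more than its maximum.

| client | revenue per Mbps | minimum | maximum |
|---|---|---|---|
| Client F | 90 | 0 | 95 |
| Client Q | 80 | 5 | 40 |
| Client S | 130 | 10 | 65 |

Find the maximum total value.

Meeting every minimum uses 0+5+10 = 15 Mbps, leaving 85.
Highest revenue per Mbps first: Client S 130 > Client F 90 > Client Q 80.
Give Client S 55 more to hit its cap of 65 — 30 left.
Client F has room for 95 more but only 30 remain, so it gets 30.
Total = 90×30 + 80×5 + 130×65 = 11550.

11550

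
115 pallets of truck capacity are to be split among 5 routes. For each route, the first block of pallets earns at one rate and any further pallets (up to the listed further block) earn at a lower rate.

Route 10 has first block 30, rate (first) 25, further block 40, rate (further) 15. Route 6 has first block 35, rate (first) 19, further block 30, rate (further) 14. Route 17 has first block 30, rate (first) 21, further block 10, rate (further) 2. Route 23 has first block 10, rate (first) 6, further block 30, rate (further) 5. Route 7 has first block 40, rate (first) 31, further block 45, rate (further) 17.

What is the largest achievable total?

Order all 10 blocks by rate: Route 7/first 31 > Route 10/first 25 > Route 17/first 21 > Route 6/first 19 > Route 7/second 17 > Route 10/second 15 > Route 6/second 14 > Route 23/first 6 > Route 23/second 5 > Route 17/second 2.
Route 7/first (31): +40 — 75 left.
Route 10/first (25): +30 — 45 left.
Route 17 first at 21: fill all 30 — 15 left.
Route 6/first: +15 of 35 at 19; pool empty.
Total = 31×40 + 25×30 + 21×30 + 19×15 = 2905.

2905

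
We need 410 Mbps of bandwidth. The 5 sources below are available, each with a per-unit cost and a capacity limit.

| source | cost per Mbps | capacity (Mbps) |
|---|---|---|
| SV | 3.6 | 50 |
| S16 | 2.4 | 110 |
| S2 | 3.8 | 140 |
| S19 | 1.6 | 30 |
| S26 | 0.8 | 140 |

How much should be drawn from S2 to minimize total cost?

80

Cheapest first:
Take 140 from S26 at 0.8 → need 270 more.
S19 at 1.6: take all 30 Mbps → 240 still needed.
Take 110 from S16 at 2.4 → need 130 more.
SV at 3.6: take all 50 Mbps → 80 still needed.
S2 (3.8): take the remaining 80 → done.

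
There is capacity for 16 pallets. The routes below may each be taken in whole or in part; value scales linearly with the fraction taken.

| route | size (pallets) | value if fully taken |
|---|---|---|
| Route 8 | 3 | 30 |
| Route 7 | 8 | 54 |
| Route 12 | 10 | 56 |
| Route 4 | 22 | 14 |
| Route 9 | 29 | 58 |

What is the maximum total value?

112

Sort by value density: Route 8 30/3≈10, Route 7 54/8≈6.75, Route 12 56/10≈5.6, Route 9 58/29≈2, Route 4 14/22≈0.636.
All 3 pallets of Route 8 fit (value 30) — 13 remain.
Take all of Route 7 (8 pallets, value 54) — 5 pallets left.
5 pallets left: a 5/10 share of Route 12 gives 56×5/10 = 28.
Total value = 112.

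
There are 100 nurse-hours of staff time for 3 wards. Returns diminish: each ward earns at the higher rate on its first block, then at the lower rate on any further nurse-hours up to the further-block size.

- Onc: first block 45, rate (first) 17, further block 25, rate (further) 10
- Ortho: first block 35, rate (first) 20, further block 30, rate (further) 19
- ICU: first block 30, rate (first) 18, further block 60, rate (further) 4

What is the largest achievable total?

1895

Order all 6 blocks by rate: Ortho/tier1 20 > Ortho/tier2 19 > ICU/tier1 18 > Onc/tier1 17 > Onc/tier2 10 > ICU/tier2 4.
Ortho tier1 at 20: fill all 35 — 65 left.
Fill Ortho tier2 block (30 at 19) — 35 left.
ICU/tier1 (18): +30 — 5 left.
Onc tier1 at 17: only 5 left, fill 5.
Total = 20×35 + 19×30 + 18×30 + 17×5 = 1895.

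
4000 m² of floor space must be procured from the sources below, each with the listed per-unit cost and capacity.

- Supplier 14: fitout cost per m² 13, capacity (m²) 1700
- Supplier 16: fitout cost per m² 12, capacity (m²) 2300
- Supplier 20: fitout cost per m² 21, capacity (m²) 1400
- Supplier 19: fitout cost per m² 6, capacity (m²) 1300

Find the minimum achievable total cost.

Fill from the cheapest source first.
Supplier 19 at 6: take all 1300 m² ; 2700 still needed.
Supplier 16 (12): use full 2300 ; 400 m² to go.
Supplier 14 (13): take the remaining 400 ; done.
Supplier 20: unused.
Cost = 1300×6 + 2300×12 + 400×13 = 40600.

40600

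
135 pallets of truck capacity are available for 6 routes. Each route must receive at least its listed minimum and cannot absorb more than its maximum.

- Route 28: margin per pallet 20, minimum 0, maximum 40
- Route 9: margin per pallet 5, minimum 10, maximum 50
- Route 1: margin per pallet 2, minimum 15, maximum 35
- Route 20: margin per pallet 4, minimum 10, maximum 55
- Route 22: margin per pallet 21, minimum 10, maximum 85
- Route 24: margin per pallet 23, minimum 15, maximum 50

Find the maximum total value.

2320

Meeting every minimum uses 0+10+15+10+10+15 = 60 pallets, leaving 75.
Rank by margin per pallet: Route 24 23 > Route 22 21 > Route 28 20 > Route 9 5 > Route 20 4 > Route 1 2.
Give Route 24 35 more to hit its cap of 50 → 40 left.
Route 22 has room for 75 more but only 40 remain, so it gets 50.
Total = 5×10 + 2×15 + 4×10 + 21×50 + 23×50 = 2320.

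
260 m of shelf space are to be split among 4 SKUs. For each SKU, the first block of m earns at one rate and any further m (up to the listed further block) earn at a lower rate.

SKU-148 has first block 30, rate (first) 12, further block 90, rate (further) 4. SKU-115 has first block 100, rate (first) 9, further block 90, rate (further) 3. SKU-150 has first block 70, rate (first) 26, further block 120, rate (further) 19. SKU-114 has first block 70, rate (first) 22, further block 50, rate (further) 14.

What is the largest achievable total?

5640

Order all 8 blocks by rate: SKU-150/T1 26 > SKU-114/T1 22 > SKU-150/T2 19 > SKU-114/T2 14 > SKU-148/T1 12 > SKU-115/T1 9 > SKU-148/T2 4 > SKU-115/T2 3.
Fill SKU-150 T1 block (70 at 26) — 190 left.
SKU-114/T1 (22): +70 — 120 left.
SKU-150 T2 at 19: fill all 120 — 0 left.
Total = 26×70 + 22×70 + 19×120 = 5640.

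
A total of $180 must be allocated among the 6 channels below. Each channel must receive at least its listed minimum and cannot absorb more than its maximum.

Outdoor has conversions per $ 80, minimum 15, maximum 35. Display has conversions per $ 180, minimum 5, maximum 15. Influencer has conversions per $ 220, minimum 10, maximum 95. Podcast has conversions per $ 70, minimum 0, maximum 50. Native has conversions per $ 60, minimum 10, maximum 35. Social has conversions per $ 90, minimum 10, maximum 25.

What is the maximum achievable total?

29250

Meeting every minimum uses 15+5+10+0+10+10 = 50 $, leaving 130.
Highest conversions per $ first: Influencer 220 > Display 180 > Social 90 > Outdoor 80 > Podcast 70 > Native 60.
Influencer: +85 to 95 (cap) → 45 left.
Give Display 10 more to hit its cap of 15 → 35 left.
Social: +15 to 25 (cap) → 20 left.
Give Outdoor 20 more to hit its cap of 35 → 0 left.
Total = 80×35 + 180×15 + 220×95 + 60×10 + 90×25 = 29250.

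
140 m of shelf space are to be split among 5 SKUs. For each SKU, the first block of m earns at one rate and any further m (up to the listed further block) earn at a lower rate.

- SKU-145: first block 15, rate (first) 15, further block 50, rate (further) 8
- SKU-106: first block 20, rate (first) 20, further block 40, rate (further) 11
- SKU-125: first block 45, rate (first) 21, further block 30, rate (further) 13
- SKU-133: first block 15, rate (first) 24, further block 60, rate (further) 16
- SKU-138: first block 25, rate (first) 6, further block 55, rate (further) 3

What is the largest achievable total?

2665

Order all 10 blocks by rate: SKU-133/first 24 > SKU-125/first 21 > SKU-106/first 20 > SKU-133/second 16 > SKU-145/first 15 > SKU-125/second 13 > SKU-106/second 11 > SKU-145/second 8 > SKU-138/first 6 > SKU-138/second 3.
SKU-133/first (24): +15 ; 125 left.
SKU-125 first at 21: fill all 45 ; 80 left.
SKU-106/first (20): +20 ; 60 left.
SKU-133 second at 16: fill all 60 ; 0 left.
Total = 24×15 + 21×45 + 20×20 + 16×60 = 2665.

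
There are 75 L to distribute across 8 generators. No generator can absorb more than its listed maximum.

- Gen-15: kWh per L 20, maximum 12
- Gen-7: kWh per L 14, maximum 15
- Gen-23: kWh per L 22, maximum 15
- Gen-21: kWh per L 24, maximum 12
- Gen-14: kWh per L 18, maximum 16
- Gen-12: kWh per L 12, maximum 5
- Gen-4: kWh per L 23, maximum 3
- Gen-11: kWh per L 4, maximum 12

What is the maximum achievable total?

Order the generators by kWh per L: Gen-21 24 > Gen-4 23 > Gen-23 22 > Gen-15 20 > Gen-14 18 > Gen-7 14 > Gen-12 12 > Gen-11 4.
Give Gen-21 12 to hit its cap of 12 → 63 left.
Gen-4: +3 to 3 (cap) → 60 left.
Gen-23: +15 to 15 (cap) → 45 left.
Give Gen-15 12 to hit its cap of 12 → 33 left.
Gen-14: +16 to 16 (cap) → 17 left.
Gen-7 takes 15 to reach its cap of 15 → 2 left.
Gen-12 has room for 5 but only 2 remain, so it gets 2.
Total = 20×12 + 14×15 + 22×15 + 24×12 + 18×16 + 12×2 + 23×3 = 1449.

1449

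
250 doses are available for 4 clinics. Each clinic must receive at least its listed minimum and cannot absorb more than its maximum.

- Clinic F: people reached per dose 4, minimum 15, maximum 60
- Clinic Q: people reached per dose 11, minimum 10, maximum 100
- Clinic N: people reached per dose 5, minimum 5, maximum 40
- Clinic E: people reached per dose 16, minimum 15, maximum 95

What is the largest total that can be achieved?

2880

Meeting every minimum uses 15+10+5+15 = 45 doses, leaving 205.
Order the clinics by people reached per dose: Clinic E 16 > Clinic Q 11 > Clinic N 5 > Clinic F 4.
Clinic E: +80 to 95 (cap) → 125 left.
Clinic Q takes 90 more to reach its cap of 100 → 35 left.
Give Clinic N 35 more to hit its cap of 40 → 0 left.
Total = 4×15 + 11×100 + 5×40 + 16×95 = 2880.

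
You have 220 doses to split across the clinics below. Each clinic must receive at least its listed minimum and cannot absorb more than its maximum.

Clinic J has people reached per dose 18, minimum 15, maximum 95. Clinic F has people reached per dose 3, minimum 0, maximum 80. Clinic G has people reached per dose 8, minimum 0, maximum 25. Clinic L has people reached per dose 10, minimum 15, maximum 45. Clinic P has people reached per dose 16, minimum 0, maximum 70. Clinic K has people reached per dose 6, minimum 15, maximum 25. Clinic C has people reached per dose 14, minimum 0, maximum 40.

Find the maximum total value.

3420

Meeting every minimum uses 15+0+0+15+0+15+0 = 45 doses, leaving 175.
Highest people reached per dose first: Clinic J 18 > Clinic P 16 > Clinic C 14 > Clinic L 10 > Clinic G 8 > Clinic K 6 > Clinic F 3.
Clinic J: +80 to 95 (cap) ; 95 left.
Give Clinic P 70 more to hit its cap of 70 ; 25 left.
Clinic C: +25 (room for 40) → 25. Pool exhausted.
Total = 18×95 + 10×15 + 16×70 + 6×15 + 14×25 = 3420.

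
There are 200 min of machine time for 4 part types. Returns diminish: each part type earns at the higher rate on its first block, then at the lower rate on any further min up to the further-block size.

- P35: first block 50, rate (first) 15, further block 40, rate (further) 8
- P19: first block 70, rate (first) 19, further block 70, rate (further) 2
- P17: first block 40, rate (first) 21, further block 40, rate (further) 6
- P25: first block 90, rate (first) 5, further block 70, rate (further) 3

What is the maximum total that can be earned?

Treat each block as its own option and order by rate: P17/first 21 > P19/first 19 > P35/first 15 > P35/second 8 > P17/second 6 > P25/first 5 > P25/second 3 > P19/second 2.
Fill P17 first block (40 at 21) ; 160 left.
P19 first at 19: fill all 70 ; 90 left.
Fill P35 first block (50 at 15) ; 40 left.
Fill P35 second block (40 at 8) ; 0 left.
Total = 21×40 + 19×70 + 15×50 + 8×40 = 3240.

3240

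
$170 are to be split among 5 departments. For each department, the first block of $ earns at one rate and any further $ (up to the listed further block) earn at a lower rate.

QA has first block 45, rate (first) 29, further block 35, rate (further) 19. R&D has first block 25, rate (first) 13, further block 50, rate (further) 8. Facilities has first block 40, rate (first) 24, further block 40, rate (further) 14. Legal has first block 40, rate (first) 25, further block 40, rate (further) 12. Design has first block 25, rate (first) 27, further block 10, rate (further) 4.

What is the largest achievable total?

Treat each block as its own option and order by rate: QA/T1 29 > Design/T1 27 > Legal/T1 25 > Facilities/T1 24 > QA/T2 19 > Facilities/T2 14 > R&D/T1 13 > Legal/T2 12 > R&D/T2 8 > Design/T2 4.
QA/T1 (29): +45 → 125 left.
Design T1 at 27: fill all 25 → 100 left.
Legal/T1 (25): +40 → 60 left.
Facilities T1 at 24: fill all 40 → 20 left.
QA/T2: +20 of 35 at 19; pool empty.
Total = 29×45 + 27×25 + 25×40 + 24×40 + 19×20 = 4320.

4320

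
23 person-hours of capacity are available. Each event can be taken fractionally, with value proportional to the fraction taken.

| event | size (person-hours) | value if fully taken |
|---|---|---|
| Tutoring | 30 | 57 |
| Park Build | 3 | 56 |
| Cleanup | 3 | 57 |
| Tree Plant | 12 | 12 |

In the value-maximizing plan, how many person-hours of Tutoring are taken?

Rank by value-to-size ratio: Cleanup 57/3≈19, Park Build 56/3≈18.7, Tutoring 57/30≈1.9, Tree Plant 12/12≈1.
Take all of Cleanup (3 person-hours, value 57) → 20 person-hours left.
Park Build: take in full, 3 person-hours for value 56 → 17 left.
Fill the last 17 person-hours with part of Tutoring: 17/30 of it earns 32.3.

17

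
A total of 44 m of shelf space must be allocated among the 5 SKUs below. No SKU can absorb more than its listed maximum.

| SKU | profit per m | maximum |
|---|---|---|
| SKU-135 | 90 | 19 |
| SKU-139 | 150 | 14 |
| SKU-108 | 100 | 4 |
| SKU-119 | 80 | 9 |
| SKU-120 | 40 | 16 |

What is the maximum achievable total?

4770

Highest profit per m first: SKU-139 150 > SKU-108 100 > SKU-135 90 > SKU-119 80 > SKU-120 40.
SKU-139 takes 14 to reach its cap of 14 → 30 left.
SKU-108: +4 to 4 (cap) → 26 left.
SKU-135 takes 19 to reach its cap of 19 → 7 left.
SKU-119: +7 (room for 9) → 7. Pool exhausted.
Total = 90×19 + 150×14 + 100×4 + 80×7 = 4770.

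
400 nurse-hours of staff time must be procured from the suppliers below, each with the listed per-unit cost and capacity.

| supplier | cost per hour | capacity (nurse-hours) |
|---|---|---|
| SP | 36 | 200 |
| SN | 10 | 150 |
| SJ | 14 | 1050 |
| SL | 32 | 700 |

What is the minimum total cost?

Fill from the cheapest supplier first.
Take 150 from SN at 10 ; need 250 more.
Take 250 from SJ at 14 to finish.
SL, SP: unused.
Cost = 150×10 + 250×14 = 5000.

5000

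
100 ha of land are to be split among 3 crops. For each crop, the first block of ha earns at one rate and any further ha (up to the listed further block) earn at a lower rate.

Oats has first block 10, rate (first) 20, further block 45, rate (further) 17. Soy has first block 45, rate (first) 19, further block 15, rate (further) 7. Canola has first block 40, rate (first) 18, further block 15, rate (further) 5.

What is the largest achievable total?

Treat each block as its own option and order by rate: Oats/tier1 20 > Soy/tier1 19 > Canola/tier1 18 > Oats/tier2 17 > Soy/tier2 7 > Canola/tier2 5.
Fill Oats tier1 block (10 at 20) — 90 left.
Soy tier1 at 19: fill all 45 — 45 left.
Fill Canola tier1 block (40 at 18) — 5 left.
Oats/tier2: +5 of 45 at 17; pool empty.
Total = 20×10 + 19×45 + 18×40 + 17×5 = 1860.

1860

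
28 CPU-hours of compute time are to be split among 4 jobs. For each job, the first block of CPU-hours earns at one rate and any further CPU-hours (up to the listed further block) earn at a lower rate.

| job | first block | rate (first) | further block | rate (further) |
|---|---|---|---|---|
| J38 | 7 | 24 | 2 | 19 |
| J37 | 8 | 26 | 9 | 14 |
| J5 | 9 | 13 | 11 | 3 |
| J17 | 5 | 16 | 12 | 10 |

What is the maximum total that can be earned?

Rank every tier by rate: J37/tier1 26 > J38/tier1 24 > J38/tier2 19 > J17/tier1 16 > J37/tier2 14 > J5/tier1 13 > J17/tier2 10 > J5/tier2 3.
J37/tier1 (26): +8 → 20 left.
J38 tier1 at 24: fill all 7 → 13 left.
J38/tier2 (19): +2 → 11 left.
J17/tier1 (16): +5 → 6 left.
6 remain; put them into J37 tier2 at 14.
Total = 26×8 + 24×7 + 19×2 + 16×5 + 14×6 = 578.

578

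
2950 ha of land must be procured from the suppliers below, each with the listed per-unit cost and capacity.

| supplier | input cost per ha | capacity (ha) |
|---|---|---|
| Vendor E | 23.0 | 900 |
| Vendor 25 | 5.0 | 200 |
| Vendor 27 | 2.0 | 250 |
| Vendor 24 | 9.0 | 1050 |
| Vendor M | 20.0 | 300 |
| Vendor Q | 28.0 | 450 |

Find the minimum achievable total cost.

44650

Use suppliers in increasing cost order.
Vendor 27 at 2.0: take all 250 ha → 2700 still needed.
Vendor 25 at 5.0: take all 200 ha → 2500 still needed.
Take 1050 from Vendor 24 at 9.0 → need 1450 more.
Vendor M at 20.0: take all 300 ha → 1150 still needed.
Vendor E at 23.0: take all 900 ha → 250 still needed.
Take 250 from Vendor Q at 28.0 to finish.
Cost = 250×2.0 + 200×5.0 + 1050×9.0 + 300×20.0 + 900×23.0 + 250×28.0 = 44650.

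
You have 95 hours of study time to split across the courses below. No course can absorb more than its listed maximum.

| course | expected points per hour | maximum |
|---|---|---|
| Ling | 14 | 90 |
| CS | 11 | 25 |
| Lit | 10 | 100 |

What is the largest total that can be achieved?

Order the courses by expected points per hour: Ling 14 > CS 11 > Lit 10.
Ling: +90 to 90 (cap) — 5 left.
CS: +5 (room for 25) → 5. Pool exhausted.
Total = 14×90 + 11×5 = 1315.

1315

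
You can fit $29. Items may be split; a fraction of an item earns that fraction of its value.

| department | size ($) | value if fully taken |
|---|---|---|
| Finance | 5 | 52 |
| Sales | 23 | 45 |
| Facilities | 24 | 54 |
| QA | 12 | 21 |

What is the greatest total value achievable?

Best value per unit of size first: Finance 52/5≈10.4, Facilities 54/24≈2.25, Sales 45/23≈1.96, QA 21/12≈1.75.
Take all of Finance (5 $, value 52) — 24 $ left.
Facilities: take in full, 24 $ for value 54 — 0 left.
Total value = 106.

106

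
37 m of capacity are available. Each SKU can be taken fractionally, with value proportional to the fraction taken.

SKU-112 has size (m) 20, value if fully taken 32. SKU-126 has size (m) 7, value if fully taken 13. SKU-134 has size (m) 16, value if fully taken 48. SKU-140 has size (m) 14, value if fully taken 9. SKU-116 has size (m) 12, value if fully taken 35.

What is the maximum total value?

99.2

Best value per unit of size first: SKU-134 48/16≈3, SKU-116 35/12≈2.92, SKU-126 13/7≈1.86, SKU-112 32/20≈1.6, SKU-140 9/14≈0.643.
Take all of SKU-134 (16 m, value 48) ; 21 m left.
Take all of SKU-116 (12 m, value 35) ; 9 m left.
All 7 m of SKU-126 fit (value 13) ; 2 remain.
Fill the last 2 m with part of SKU-112: 2/20 of it earns 3.2.
Total value = 99.2.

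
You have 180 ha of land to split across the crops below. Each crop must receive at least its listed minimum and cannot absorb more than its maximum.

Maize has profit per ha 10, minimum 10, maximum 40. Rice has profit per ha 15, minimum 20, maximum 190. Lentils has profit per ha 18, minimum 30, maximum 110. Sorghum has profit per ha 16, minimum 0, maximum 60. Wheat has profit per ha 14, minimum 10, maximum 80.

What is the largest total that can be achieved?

3000

Meeting every minimum uses 10+20+30+0+10 = 70 ha, leaving 110.
Highest profit per ha first: Lentils 18 > Sorghum 16 > Rice 15 > Wheat 14 > Maize 10.
Lentils: +80 to 110 (cap) — 30 left.
Sorghum has room for 60 more but only 30 remain, so it gets 30.
Total = 10×10 + 15×20 + 18×110 + 16×30 + 14×10 = 3000.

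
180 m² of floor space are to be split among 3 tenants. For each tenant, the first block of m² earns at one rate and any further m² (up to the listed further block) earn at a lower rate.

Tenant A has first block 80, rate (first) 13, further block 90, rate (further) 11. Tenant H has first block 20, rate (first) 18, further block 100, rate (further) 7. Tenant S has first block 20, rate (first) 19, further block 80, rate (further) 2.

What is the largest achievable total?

Rank every tier by rate: Tenant S/T1 19 > Tenant H/T1 18 > Tenant A/T1 13 > Tenant A/T2 11 > Tenant H/T2 7 > Tenant S/T2 2.
Fill Tenant S T1 block (20 at 19) ; 160 left.
Tenant H T1 at 18: fill all 20 ; 140 left.
Tenant A/T1 (13): +80 ; 60 left.
60 remain; put them into Tenant A T2 at 11.
Total = 19×20 + 18×20 + 13×80 + 11×60 = 2440.

2440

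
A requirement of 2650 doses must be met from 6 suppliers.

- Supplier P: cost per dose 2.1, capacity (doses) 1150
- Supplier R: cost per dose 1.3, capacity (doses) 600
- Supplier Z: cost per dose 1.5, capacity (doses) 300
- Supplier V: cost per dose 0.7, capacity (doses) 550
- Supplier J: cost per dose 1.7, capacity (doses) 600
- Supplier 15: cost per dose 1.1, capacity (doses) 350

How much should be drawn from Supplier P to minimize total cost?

250

Cheapest first:
Supplier V at 0.7: take all 550 doses — 2100 still needed.
Take 350 from Supplier 15 at 1.1 — need 1750 more.
Take 600 from Supplier R at 1.3 — need 1150 more.
Take 300 from Supplier Z at 1.5 — need 850 more.
Take 600 from Supplier J at 1.7 — need 250 more.
Supplier P at 2.1: take 250 of its 1150 — requirement met.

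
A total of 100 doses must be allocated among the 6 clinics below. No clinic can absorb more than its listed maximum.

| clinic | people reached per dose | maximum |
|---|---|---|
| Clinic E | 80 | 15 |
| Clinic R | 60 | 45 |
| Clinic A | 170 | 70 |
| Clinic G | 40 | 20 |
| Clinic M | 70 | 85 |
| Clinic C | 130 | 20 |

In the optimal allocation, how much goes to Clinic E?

Rank by people reached per dose: Clinic A 170 > Clinic C 130 > Clinic E 80 > Clinic M 70 > Clinic R 60 > Clinic G 40.
Clinic A takes 70 to reach its cap of 70 — 30 left.
Give Clinic C 20 to hit its cap of 20 — 10 left.
Clinic E has room for 15 but only 10 remain, so it gets 10.

10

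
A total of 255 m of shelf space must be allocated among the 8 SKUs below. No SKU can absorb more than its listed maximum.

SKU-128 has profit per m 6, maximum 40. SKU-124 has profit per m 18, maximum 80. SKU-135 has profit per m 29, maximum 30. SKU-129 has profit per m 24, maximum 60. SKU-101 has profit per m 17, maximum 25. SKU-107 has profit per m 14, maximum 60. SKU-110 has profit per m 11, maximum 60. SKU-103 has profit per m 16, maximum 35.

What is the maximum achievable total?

Rank by profit per m: SKU-135 29 > SKU-129 24 > SKU-124 18 > SKU-101 17 > SKU-103 16 > SKU-107 14 > SKU-110 11 > SKU-128 6.
SKU-135: +30 to 30 (cap) — 225 left.
SKU-129: +60 to 60 (cap) — 165 left.
SKU-124 takes 80 to reach its cap of 80 — 85 left.
Give SKU-101 25 to hit its cap of 25 — 60 left.
SKU-103: +35 to 35 (cap) — 25 left.
SKU-107 has room for 60 but only 25 remain, so it gets 25.
Total = 18×80 + 29×30 + 24×60 + 17×25 + 14×25 + 16×35 = 5085.

5085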